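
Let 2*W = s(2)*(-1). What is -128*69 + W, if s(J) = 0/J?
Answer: -8832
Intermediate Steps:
s(J) = 0
W = 0 (W = (0*(-1))/2 = (1/2)*0 = 0)
-128*69 + W = -128*69 + 0 = -8832 + 0 = -8832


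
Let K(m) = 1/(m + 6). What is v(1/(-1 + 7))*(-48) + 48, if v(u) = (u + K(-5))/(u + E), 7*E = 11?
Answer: 1152/73 ≈ 15.781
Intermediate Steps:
E = 11/7 (E = (1/7)*11 = 11/7 ≈ 1.5714)
K(m) = 1/(6 + m)
v(u) = (1 + u)/(11/7 + u) (v(u) = (u + 1/(6 - 5))/(u + 11/7) = (u + 1/1)/(11/7 + u) = (u + 1)/(11/7 + u) = (1 + u)/(11/7 + u))
v(1/(-1 + 7))*(-48) + 48 = (7*(1 + 1/(-1 + 7))/(11 + 7/(-1 + 7)))*(-48) + 48 = (7*(1 + 1/6)/(11 + 7/6))*(-48) + 48 = (7*(1 + 1/6)/(11 + 7*(1/6)))*(-48) + 48 = (7*(7/6)/(11 + 7/6))*(-48) + 48 = (7*(7/6)/(73/6))*(-48) + 48 = (7*(6/73)*(7/6))*(-48) + 48 = (49/73)*(-48) + 48 = -2352/73 + 48 = 1152/73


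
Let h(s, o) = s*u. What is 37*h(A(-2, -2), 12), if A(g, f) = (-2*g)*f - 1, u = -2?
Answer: 666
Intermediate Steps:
A(g, f) = -1 - 2*f*g (A(g, f) = -2*f*g - 1 = -1 - 2*f*g)
h(s, o) = -2*s (h(s, o) = s*(-2) = -2*s)
37*h(A(-2, -2), 12) = 37*(-2*(-1 - 2*(-2)*(-2))) = 37*(-2*(-1 - 8)) = 37*(-2*(-9)) = 37*18 = 666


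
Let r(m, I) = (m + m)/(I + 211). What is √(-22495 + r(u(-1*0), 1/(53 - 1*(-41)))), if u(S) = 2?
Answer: I*√8850137968415/19835 ≈ 149.98*I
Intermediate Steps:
r(m, I) = 2*m/(211 + I) (r(m, I) = (2*m)/(211 + I) = 2*m/(211 + I))
√(-22495 + r(u(-1*0), 1/(53 - 1*(-41)))) = √(-22495 + 2*2/(211 + 1/(53 - 1*(-41)))) = √(-22495 + 2*2/(211 + 1/(53 + 41))) = √(-22495 + 2*2/(211 + 1/94)) = √(-22495 + 2*2/(19835/94)) = √(-22495 + 2*2*(94/19835)) = √(-22495 + 376/19835) = √(-446187949/19835) = I*√8850137968415/19835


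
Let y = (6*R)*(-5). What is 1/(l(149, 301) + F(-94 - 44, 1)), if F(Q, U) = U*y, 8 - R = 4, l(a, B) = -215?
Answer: -1/335 ≈ -0.0029851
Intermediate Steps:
R = 4 (R = 8 - 1*4 = 8 - 4 = 4)
y = -120 (y = (6*4)*(-5) = 24*(-5) = -120)
F(Q, U) = -120*U (F(Q, U) = U*(-120) = -120*U)
1/(l(149, 301) + F(-94 - 44, 1)) = 1/(-215 - 120*1) = 1/(-215 - 120) = 1/(-335) = -1/335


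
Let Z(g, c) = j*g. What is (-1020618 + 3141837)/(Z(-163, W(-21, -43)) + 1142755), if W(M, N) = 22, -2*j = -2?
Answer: 707073/380864 ≈ 1.8565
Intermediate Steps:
j = 1 (j = -½*(-2) = 1)
Z(g, c) = g (Z(g, c) = 1*g = g)
(-1020618 + 3141837)/(Z(-163, W(-21, -43)) + 1142755) = (-1020618 + 3141837)/(-163 + 1142755) = 2121219/1142592 = 2121219*(1/1142592) = 707073/380864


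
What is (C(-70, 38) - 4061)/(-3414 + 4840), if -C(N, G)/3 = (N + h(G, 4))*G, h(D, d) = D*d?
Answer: -583/62 ≈ -9.4032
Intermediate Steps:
C(N, G) = -3*G*(N + 4*G) (C(N, G) = -3*(N + G*4)*G = -3*(N + 4*G)*G = -3*G*(N + 4*G))
(C(-70, 38) - 4061)/(-3414 + 4840) = (-3*38*(-70 + 4*38) - 4061)/(-3414 + 4840) = (-3*38*(-70 + 152) - 4061)/1426 = (-3*38*82 - 4061)*(1/1426) = (-9348 - 4061)*(1/1426) = -13409*1/1426 = -583/62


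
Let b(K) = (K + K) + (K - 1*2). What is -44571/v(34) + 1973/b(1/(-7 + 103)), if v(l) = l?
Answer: -4954597/2142 ≈ -2313.1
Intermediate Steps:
b(K) = -2 + 3*K (b(K) = 2*K + (K - 2) = 2*K + (-2 + K) = -2 + 3*K)
-44571/v(34) + 1973/b(1/(-7 + 103)) = -44571/34 + 1973/(-2 + 3/(-7 + 103)) = -44571*1/34 + 1973/(-2 + 3/96) = -44571/34 + 1973/(-2 + 3*(1/96)) = -44571/34 + 1973/(-2 + 1/32) = -44571/34 + 1973/(-63/32) = -44571/34 + 1973*(-32/63) = -44571/34 - 63136/63 = -4954597/2142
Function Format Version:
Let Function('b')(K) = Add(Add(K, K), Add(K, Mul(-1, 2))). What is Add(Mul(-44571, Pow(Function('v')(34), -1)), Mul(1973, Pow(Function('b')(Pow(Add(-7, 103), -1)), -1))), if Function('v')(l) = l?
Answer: Rational(-4954597, 2142) ≈ -2313.1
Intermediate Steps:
Function('b')(K) = Add(-2, Mul(3, K)) (Function('b')(K) = Add(Mul(2, K), Add(K, -2)) = Add(Mul(2, K), Add(-2, K)) = Add(-2, Mul(3, K)))
Add(Mul(-44571, Pow(Function('v')(34), -1)), Mul(1973, Pow(Function('b')(Pow(Add(-7, 103), -1)), -1))) = Add(Mul(-44571, Pow(34, -1)), Mul(1973, Pow(Add(-2, Mul(3, Pow(Add(-7, 103), -1))), -1))) = Add(Mul(-44571, Rational(1, 34)), Mul(1973, Pow(Add(-2, Mul(3, Pow(96, -1))), -1))) = Add(Rational(-44571, 34), Mul(1973, Pow(Add(-2, Mul(3, Rational(1, 96))), -1))) = Add(Rational(-44571, 34), Mul(1973, Pow(Add(-2, Rational(1, 32)), -1))) = Add(Rational(-44571, 34), Mul(1973, Pow(Rational(-63, 32), -1))) = Add(Rational(-44571, 34), Mul(1973, Rational(-32, 63))) = Add(Rational(-44571, 34), Rational(-63136, 63)) = Rational(-4954597, 2142)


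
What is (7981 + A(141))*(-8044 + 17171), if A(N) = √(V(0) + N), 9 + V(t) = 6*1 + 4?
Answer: 72842587 + 9127*√142 ≈ 7.2951e+7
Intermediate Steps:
V(t) = 1 (V(t) = -9 + (6*1 + 4) = -9 + (6 + 4) = -9 + 10 = 1)
A(N) = √(1 + N)
(7981 + A(141))*(-8044 + 17171) = (7981 + √(1 + 141))*(-8044 + 17171) = (7981 + √142)*9127 = 72842587 + 9127*√142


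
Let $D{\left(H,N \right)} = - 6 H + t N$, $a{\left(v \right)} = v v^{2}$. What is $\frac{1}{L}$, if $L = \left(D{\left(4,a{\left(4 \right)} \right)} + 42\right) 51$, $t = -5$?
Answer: $- \frac{1}{15402} \approx -6.4927 \cdot 10^{-5}$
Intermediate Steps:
$a{\left(v \right)} = v^{3}$
$D{\left(H,N \right)} = - 6 H - 5 N$
$L = -15402$ ($L = \left(\left(\left(-6\right) 4 - 5 \cdot 4^{3}\right) + 42\right) 51 = \left(\left(-24 - 320\right) + 42\right) 51 = \left(-344 + 42\right) 51 = \left(-302\right) 51 = -15402$)
$\frac{1}{L} = \frac{1}{-15402} = - \frac{1}{15402}$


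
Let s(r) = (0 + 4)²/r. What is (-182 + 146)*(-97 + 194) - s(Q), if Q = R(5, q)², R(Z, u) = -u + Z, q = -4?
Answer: -282868/81 ≈ -3492.2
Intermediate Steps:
R(Z, u) = Z - u
Q = 81 (Q = (5 - 1*(-4))² = (5 + 4)² = 9² = 81)
s(r) = 16/r (s(r) = 4²/r = 16/r)
(-182 + 146)*(-97 + 194) - s(Q) = (-182 + 146)*(-97 + 194) - 16/81 = -36*97 - 16/81 = -3492 - 1*16/81 = -3492 - 16/81 = -282868/81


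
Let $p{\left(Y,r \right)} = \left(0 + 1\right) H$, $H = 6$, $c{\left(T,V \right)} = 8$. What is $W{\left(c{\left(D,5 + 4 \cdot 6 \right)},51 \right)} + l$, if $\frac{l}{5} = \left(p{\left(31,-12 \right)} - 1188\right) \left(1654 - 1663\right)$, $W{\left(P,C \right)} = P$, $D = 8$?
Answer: $53198$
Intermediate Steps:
$p{\left(Y,r \right)} = 6$ ($p{\left(Y,r \right)} = \left(0 + 1\right) 6 = 1 \cdot 6 = 6$)
$l = 53190$ ($l = 5 \left(6 - 1188\right) \left(1654 - 1663\right) = 5 \left(\left(-1182\right) \left(-9\right)\right) = 5 \cdot 10638 = 53190$)
$W{\left(c{\left(D,5 + 4 \cdot 6 \right)},51 \right)} + l = 8 + 53190 = 53198$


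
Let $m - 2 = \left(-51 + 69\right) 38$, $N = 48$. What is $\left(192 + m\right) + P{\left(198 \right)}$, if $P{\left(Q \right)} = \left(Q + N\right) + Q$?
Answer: $1322$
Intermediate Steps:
$P{\left(Q \right)} = 48 + 2 Q$ ($P{\left(Q \right)} = \left(Q + 48\right) + Q = \left(48 + Q\right) + Q = 48 + 2 Q$)
$m = 686$ ($m = 2 + \left(-51 + 69\right) 38 = 2 + 18 \cdot 38 = 2 + 684 = 686$)
$\left(192 + m\right) + P{\left(198 \right)} = \left(192 + 686\right) + \left(48 + 2 \cdot 198\right) = 878 + \left(48 + 396\right) = 878 + 444 = 1322$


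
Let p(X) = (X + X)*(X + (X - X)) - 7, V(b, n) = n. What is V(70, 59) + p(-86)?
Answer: 14844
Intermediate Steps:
p(X) = -7 + 2*X² (p(X) = (2*X)*(X + 0) - 7 = (2*X)*X - 7 = 2*X² - 7 = -7 + 2*X²)
V(70, 59) + p(-86) = 59 + (-7 + 2*(-86)²) = 59 + (-7 + 2*7396) = 59 + (-7 + 14792) = 59 + 14785 = 14844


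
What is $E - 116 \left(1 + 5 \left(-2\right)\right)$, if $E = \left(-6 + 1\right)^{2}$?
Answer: $1069$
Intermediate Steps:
$E = 25$ ($E = \left(-5\right)^{2} = 25$)
$E - 116 \left(1 + 5 \left(-2\right)\right) = 25 - 116 \left(1 + 5 \left(-2\right)\right) = 25 - 116 \left(1 - 10\right) = 25 - -1044 = 25 + 1044 = 1069$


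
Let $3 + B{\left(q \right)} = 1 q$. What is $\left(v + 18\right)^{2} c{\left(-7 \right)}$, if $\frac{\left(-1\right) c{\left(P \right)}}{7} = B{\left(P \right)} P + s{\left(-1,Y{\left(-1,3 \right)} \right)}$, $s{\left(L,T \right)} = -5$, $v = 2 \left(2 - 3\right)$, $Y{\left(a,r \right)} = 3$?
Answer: $-116480$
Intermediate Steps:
$B{\left(q \right)} = -3 + q$ ($B{\left(q \right)} = -3 + 1 q = -3 + q$)
$v = -2$ ($v = 2 \left(-1\right) = -2$)
$c{\left(P \right)} = 35 - 7 P \left(-3 + P\right)$ ($c{\left(P \right)} = - 7 \left(\left(-3 + P\right) P - 5\right) = - 7 \left(P \left(-3 + P\right) - 5\right) = - 7 \left(-5 + P \left(-3 + P\right)\right) = 35 - 7 P \left(-3 + P\right)$)
$\left(v + 18\right)^{2} c{\left(-7 \right)} = \left(-2 + 18\right)^{2} \left(35 - - 49 \left(-3 - 7\right)\right) = 16^{2} \left(35 - \left(-49\right) \left(-10\right)\right) = 256 \left(35 - 490\right) = 256 \left(-455\right) = -116480$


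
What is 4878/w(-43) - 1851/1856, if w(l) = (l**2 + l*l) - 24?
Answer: 1126497/3409472 ≈ 0.33040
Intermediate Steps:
w(l) = -24 + 2*l**2 (w(l) = (l**2 + l**2) - 24 = 2*l**2 - 24 = -24 + 2*l**2)
4878/w(-43) - 1851/1856 = 4878/(-24 + 2*(-43)**2) - 1851/1856 = 4878/(-24 + 2*1849) - 1851*1/1856 = 4878/(-24 + 3698) - 1851/1856 = 4878/3674 - 1851/1856 = 4878*(1/3674) - 1851/1856 = 2439/1837 - 1851/1856 = 1126497/3409472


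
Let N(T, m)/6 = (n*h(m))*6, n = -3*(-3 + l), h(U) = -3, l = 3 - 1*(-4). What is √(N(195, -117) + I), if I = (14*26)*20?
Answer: 8*√134 ≈ 92.607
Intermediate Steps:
l = 7 (l = 3 + 4 = 7)
n = -12 (n = -3*(-3 + 7) = -3*4 = -12)
I = 7280 (I = 364*20 = 7280)
N(T, m) = 1296 (N(T, m) = 6*(-12*(-3)*6) = 6*(36*6) = 6*216 = 1296)
√(N(195, -117) + I) = √(1296 + 7280) = √8576 = 8*√134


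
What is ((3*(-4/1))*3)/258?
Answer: -6/43 ≈ -0.13953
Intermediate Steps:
((3*(-4/1))*3)/258 = ((3*(-4*1))*3)/258 = ((3*(-4))*3)/258 = (-12*3)/258 = (1/258)*(-36) = -6/43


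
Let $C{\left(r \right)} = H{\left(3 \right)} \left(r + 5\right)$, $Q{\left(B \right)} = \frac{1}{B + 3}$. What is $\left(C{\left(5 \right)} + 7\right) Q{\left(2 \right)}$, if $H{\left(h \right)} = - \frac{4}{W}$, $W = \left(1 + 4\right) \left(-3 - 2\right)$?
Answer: $\frac{43}{25} \approx 1.72$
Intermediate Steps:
$W = -25$ ($W = 5 \left(-5\right) = -25$)
$Q{\left(B \right)} = \frac{1}{3 + B}$
$H{\left(h \right)} = \frac{4}{25}$ ($H{\left(h \right)} = - \frac{4}{-25} = \left(-4\right) \left(- \frac{1}{25}\right) = \frac{4}{25}$)
$C{\left(r \right)} = \frac{4}{5} + \frac{4 r}{25}$ ($C{\left(r \right)} = \frac{4 \left(r + 5\right)}{25} = \frac{4 \left(5 + r\right)}{25} = \frac{4}{5} + \frac{4 r}{25}$)
$\left(C{\left(5 \right)} + 7\right) Q{\left(2 \right)} = \frac{\left(\frac{4}{5} + \frac{4}{25} \cdot 5\right) + 7}{3 + 2} = \frac{\left(\frac{4}{5} + \frac{4}{5}\right) + 7}{5} = \left(\frac{8}{5} + 7\right) \frac{1}{5} = \frac{43}{5} \cdot \frac{1}{5} = \frac{43}{25}$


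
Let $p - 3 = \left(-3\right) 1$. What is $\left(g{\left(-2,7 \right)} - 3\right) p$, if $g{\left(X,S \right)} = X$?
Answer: $0$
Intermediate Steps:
$p = 0$ ($p = 3 - 3 = 0$)
$\left(g{\left(-2,7 \right)} - 3\right) p = \left(-2 - 3\right) 0 = \left(-5\right) 0 = 0$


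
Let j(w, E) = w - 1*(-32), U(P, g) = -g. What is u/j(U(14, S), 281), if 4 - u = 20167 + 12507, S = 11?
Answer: -10890/7 ≈ -1555.7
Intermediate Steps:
j(w, E) = 32 + w (j(w, E) = w + 32 = 32 + w)
u = -32670 (u = 4 - (20167 + 12507) = 4 - 1*32674 = 4 - 32674 = -32670)
u/j(U(14, S), 281) = -32670/(32 - 1*11) = -32670/(32 - 11) = -32670/21 = -32670*1/21 = -10890/7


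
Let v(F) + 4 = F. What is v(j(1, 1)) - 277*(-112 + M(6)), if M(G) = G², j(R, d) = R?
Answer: 21049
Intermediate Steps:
v(F) = -4 + F
v(j(1, 1)) - 277*(-112 + M(6)) = (-4 + 1) - 277*(-112 + 6²) = -3 - 277*(-112 + 36) = -3 - 277*(-76) = -3 + 21052 = 21049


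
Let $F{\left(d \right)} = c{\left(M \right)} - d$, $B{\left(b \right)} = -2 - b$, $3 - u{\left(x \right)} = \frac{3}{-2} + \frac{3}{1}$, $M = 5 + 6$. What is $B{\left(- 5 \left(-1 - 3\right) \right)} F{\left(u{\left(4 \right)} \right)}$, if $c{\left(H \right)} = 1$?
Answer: $11$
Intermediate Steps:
$M = 11$
$u{\left(x \right)} = \frac{3}{2}$ ($u{\left(x \right)} = 3 - \left(\frac{3}{-2} + \frac{3}{1}\right) = 3 - \left(3 \left(- \frac{1}{2}\right) + 3 \cdot 1\right) = 3 - \left(- \frac{3}{2} + 3\right) = 3 - \frac{3}{2} = \frac{3}{2}$)
$F{\left(d \right)} = 1 - d$
$B{\left(- 5 \left(-1 - 3\right) \right)} F{\left(u{\left(4 \right)} \right)} = \left(-2 - - 5 \left(-1 - 3\right)\right) \left(1 - \frac{3}{2}\right) = \left(-2 - \left(-5\right) \left(-4\right)\right) \left(1 - \frac{3}{2}\right) = \left(-2 - 20\right) \left(- \frac{1}{2}\right) = \left(-22\right) \left(- \frac{1}{2}\right) = 11$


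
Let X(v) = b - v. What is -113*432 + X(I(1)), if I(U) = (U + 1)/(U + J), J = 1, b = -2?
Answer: -48819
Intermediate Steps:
I(U) = 1 (I(U) = (U + 1)/(U + 1) = (1 + U)/(1 + U) = 1)
X(v) = -2 - v
-113*432 + X(I(1)) = -113*432 + (-2 - 1*1) = -48816 + (-2 - 1) = -48816 - 3 = -48819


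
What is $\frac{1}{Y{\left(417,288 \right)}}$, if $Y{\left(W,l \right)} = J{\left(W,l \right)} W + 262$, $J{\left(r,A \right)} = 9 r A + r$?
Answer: $\frac{1}{450894439} \approx 2.2178 \cdot 10^{-9}$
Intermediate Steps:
$J{\left(r,A \right)} = r + 9 A r$ ($J{\left(r,A \right)} = 9 A r + r = r + 9 A r$)
$Y{\left(W,l \right)} = 262 + W^{2} \left(1 + 9 l\right)$ ($Y{\left(W,l \right)} = W \left(1 + 9 l\right) W + 262 = W^{2} \left(1 + 9 l\right) + 262 = 262 + W^{2} \left(1 + 9 l\right)$)
$\frac{1}{Y{\left(417,288 \right)}} = \frac{1}{262 + 417^{2} \left(1 + 9 \cdot 288\right)} = \frac{1}{262 + 173889 \left(1 + 2592\right)} = \frac{1}{262 + 173889 \cdot 2593} = \frac{1}{262 + 450894177} = \frac{1}{450894439}$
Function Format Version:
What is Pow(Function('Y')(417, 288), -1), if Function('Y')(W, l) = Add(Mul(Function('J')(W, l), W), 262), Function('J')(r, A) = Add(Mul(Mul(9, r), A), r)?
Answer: Rational(1, 450894439) ≈ 2.2178e-9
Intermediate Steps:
Function('J')(r, A) = Add(r, Mul(9, A, r)) (Function('J')(r, A) = Add(Mul(9, A, r), r) = Add(r, Mul(9, A, r)))
Function('Y')(W, l) = Add(262, Mul(Pow(W, 2), Add(1, Mul(9, l)))) (Function('Y')(W, l) = Add(Mul(Mul(W, Add(1, Mul(9, l))), W), 262) = Add(Mul(Pow(W, 2), Add(1, Mul(9, l))), 262) = Add(262, Mul(Pow(W, 2), Add(1, Mul(9, l)))))
Pow(Function('Y')(417, 288), -1) = Pow(Add(262, Mul(Pow(417, 2), Add(1, Mul(9, 288)))), -1) = Pow(Add(262, Mul(173889, Add(1, 2592))), -1) = Pow(Add(262, Mul(173889, 2593)), -1) = Pow(Add(262, 450894177), -1) = Pow(450894439, -1) = Rational(1, 450894439)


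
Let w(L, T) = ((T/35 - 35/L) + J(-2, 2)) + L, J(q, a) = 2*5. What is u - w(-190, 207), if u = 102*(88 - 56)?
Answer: 4572409/1330 ≈ 3437.9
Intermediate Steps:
J(q, a) = 10
u = 3264 (u = 102*32 = 3264)
w(L, T) = 10 + L - 35/L + T/35 (w(L, T) = ((T/35 - 35/L) + 10) + L = ((-35/L + T/35) + 10) + L = (10 - 35/L + T/35) + L = 10 + L - 35/L + T/35)
u - w(-190, 207) = 3264 - (10 - 190 - 35/(-190) + (1/35)*207) = 3264 - (10 - 190 - 35*(-1/190) + 207/35) = 3264 - (10 - 190 + 7/38 + 207/35) = 3264 - 1*(-231289/1330) = 3264 + 231289/1330 = 4572409/1330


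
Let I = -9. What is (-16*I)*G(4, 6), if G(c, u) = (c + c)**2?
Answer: 9216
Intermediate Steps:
G(c, u) = 4*c**2 (G(c, u) = (2*c)**2 = 4*c**2)
(-16*I)*G(4, 6) = (-16*(-9))*(4*4**2) = 144*(4*16) = 144*64 = 9216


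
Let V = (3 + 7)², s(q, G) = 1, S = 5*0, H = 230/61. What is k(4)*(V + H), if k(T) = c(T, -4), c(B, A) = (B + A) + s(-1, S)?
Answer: 6330/61 ≈ 103.77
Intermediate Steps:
H = 230/61 (H = 230*(1/61) = 230/61 ≈ 3.7705)
S = 0
V = 100 (V = 10² = 100)
c(B, A) = 1 + A + B (c(B, A) = (B + A) + 1 = (A + B) + 1 = 1 + A + B)
k(T) = -3 + T (k(T) = 1 - 4 + T = -3 + T)
k(4)*(V + H) = (-3 + 4)*(100 + 230/61) = 1*(6330/61) = 6330/61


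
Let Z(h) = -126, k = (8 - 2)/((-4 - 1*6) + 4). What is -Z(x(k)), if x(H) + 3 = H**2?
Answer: 126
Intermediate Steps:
k = -1 (k = 6/((-4 - 6) + 4) = 6/(-10 + 4) = 6/(-6) = 6*(-1/6) = -1)
x(H) = -3 + H**2
-Z(x(k)) = -1*(-126) = 126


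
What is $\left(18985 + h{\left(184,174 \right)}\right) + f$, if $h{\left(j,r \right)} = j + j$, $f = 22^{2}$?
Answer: $19837$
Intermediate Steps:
$f = 484$
$h{\left(j,r \right)} = 2 j$
$\left(18985 + h{\left(184,174 \right)}\right) + f = \left(18985 + 2 \cdot 184\right) + 484 = \left(18985 + 368\right) + 484 = 19353 + 484 = 19837$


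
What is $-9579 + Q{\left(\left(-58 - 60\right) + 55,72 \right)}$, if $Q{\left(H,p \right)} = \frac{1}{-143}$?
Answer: $- \frac{1369798}{143} \approx -9579.0$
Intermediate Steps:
$Q{\left(H,p \right)} = - \frac{1}{143}$
$-9579 + Q{\left(\left(-58 - 60\right) + 55,72 \right)} = -9579 - \frac{1}{143} = - \frac{1369798}{143}$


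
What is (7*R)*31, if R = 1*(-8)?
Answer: -1736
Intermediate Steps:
R = -8
(7*R)*31 = (7*(-8))*31 = -56*31 = -1736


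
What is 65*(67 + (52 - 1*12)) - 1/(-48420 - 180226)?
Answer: 1590232931/228646 ≈ 6955.0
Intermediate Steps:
65*(67 + (52 - 1*12)) - 1/(-48420 - 180226) = 65*(67 + (52 - 12)) - 1/(-228646) = 65*(67 + 40) - 1*(-1/228646) = 65*107 + 1/228646 = 6955 + 1/228646 = 1590232931/228646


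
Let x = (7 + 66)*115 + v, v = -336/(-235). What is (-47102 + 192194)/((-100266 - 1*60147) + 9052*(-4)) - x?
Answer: -387998985601/46205935 ≈ -8397.2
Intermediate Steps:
v = 336/235 (v = -336*(-1/235) = 336/235 ≈ 1.4298)
x = 1973161/235 (x = (7 + 66)*115 + 336/235 = 73*115 + 336/235 = 8395 + 336/235 = 1973161/235 ≈ 8396.4)
(-47102 + 192194)/((-100266 - 1*60147) + 9052*(-4)) - x = (-47102 + 192194)/((-100266 - 1*60147) + 9052*(-4)) - 1*1973161/235 = 145092/((-100266 - 60147) - 36208) - 1973161/235 = 145092/(-160413 - 36208) - 1973161/235 = 145092/(-196621) - 1973161/235 = 145092*(-1/196621) - 1973161/235 = -145092/196621 - 1973161/235 = -387998985601/46205935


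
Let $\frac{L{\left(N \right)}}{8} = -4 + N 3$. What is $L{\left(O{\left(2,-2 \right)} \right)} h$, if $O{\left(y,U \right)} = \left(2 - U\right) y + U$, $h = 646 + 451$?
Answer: $122864$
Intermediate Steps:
$h = 1097$
$O{\left(y,U \right)} = U + y \left(2 - U\right)$ ($O{\left(y,U \right)} = y \left(2 - U\right) + U = U + y \left(2 - U\right)$)
$L{\left(N \right)} = -32 + 24 N$ ($L{\left(N \right)} = 8 \left(-4 + N 3\right) = 8 \left(-4 + 3 N\right) = -32 + 24 N$)
$L{\left(O{\left(2,-2 \right)} \right)} h = \left(-32 + 24 \left(-2 + 2 \cdot 2 - \left(-2\right) 2\right)\right) 1097 = \left(-32 + 24 \left(-2 + 4 + 4\right)\right) 1097 = \left(-32 + 24 \cdot 6\right) 1097 = \left(-32 + 144\right) 1097 = 112 \cdot 1097 = 122864$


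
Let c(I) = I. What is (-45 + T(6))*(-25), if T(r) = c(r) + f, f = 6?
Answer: 825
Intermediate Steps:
T(r) = 6 + r (T(r) = r + 6 = 6 + r)
(-45 + T(6))*(-25) = (-45 + (6 + 6))*(-25) = (-45 + 12)*(-25) = -33*(-25) = 825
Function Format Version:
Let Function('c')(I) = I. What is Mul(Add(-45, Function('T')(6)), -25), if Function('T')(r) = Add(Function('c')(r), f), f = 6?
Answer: 825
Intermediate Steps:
Function('T')(r) = Add(6, r) (Function('T')(r) = Add(r, 6) = Add(6, r))
Mul(Add(-45, Function('T')(6)), -25) = Mul(Add(-45, Add(6, 6)), -25) = Mul(Add(-45, 12), -25) = Mul(-33, -25) = 825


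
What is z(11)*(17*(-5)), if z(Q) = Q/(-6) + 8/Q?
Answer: 6205/66 ≈ 94.015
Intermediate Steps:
z(Q) = 8/Q - Q/6 (z(Q) = Q*(-⅙) + 8/Q = -Q/6 + 8/Q = 8/Q - Q/6)
z(11)*(17*(-5)) = (8/11 - ⅙*11)*(17*(-5)) = (8*(1/11) - 11/6)*(-85) = (8/11 - 11/6)*(-85) = -73/66*(-85) = 6205/66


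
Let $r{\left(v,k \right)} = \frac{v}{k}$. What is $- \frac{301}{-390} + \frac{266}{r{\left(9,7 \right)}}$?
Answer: $\frac{242963}{1170} \approx 207.66$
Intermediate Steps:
$- \frac{301}{-390} + \frac{266}{r{\left(9,7 \right)}} = - \frac{301}{-390} + \frac{266}{9 \cdot \frac{1}{7}} = \left(-301\right) \left(- \frac{1}{390}\right) + \frac{266}{9 \cdot \frac{1}{7}} = \frac{301}{390} + \frac{266}{\frac{9}{7}} = \frac{301}{390} + 266 \cdot \frac{7}{9} = \frac{301}{390} + \frac{1862}{9} = \frac{242963}{1170}$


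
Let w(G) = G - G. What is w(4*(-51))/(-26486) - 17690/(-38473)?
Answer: 17690/38473 ≈ 0.45980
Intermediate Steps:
w(G) = 0
w(4*(-51))/(-26486) - 17690/(-38473) = 0/(-26486) - 17690/(-38473) = 0*(-1/26486) - 17690*(-1/38473) = 0 + 17690/38473 = 17690/38473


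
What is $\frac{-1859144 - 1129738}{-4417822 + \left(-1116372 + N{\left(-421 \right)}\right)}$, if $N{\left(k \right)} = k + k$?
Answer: $\frac{12773}{23654} \approx 0.53999$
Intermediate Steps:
$N{\left(k \right)} = 2 k$
$\frac{-1859144 - 1129738}{-4417822 + \left(-1116372 + N{\left(-421 \right)}\right)} = \frac{-1859144 - 1129738}{-4417822 + \left(-1116372 + 2 \left(-421\right)\right)} = - \frac{2988882}{-4417822 - 1117214} = - \frac{2988882}{-5535036} = \left(-2988882\right) \left(- \frac{1}{5535036}\right) = \frac{12773}{23654}$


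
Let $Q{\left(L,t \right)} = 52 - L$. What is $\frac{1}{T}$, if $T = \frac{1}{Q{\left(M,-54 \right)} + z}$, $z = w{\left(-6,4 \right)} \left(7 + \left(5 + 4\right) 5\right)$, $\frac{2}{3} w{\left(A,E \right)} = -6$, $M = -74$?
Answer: $-342$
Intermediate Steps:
$w{\left(A,E \right)} = -9$ ($w{\left(A,E \right)} = \frac{3}{2} \left(-6\right) = -9$)
$z = -468$ ($z = - 9 \left(7 + \left(5 + 4\right) 5\right) = - 9 \left(7 + 9 \cdot 5\right) = - 9 \left(7 + 45\right) = \left(-9\right) 52 = -468$)
$T = - \frac{1}{342}$ ($T = \frac{1}{\left(52 - -74\right) - 468} = \frac{1}{\left(52 + 74\right) - 468} = \frac{1}{126 - 468} = \frac{1}{-342} = - \frac{1}{342} \approx -0.002924$)
$\frac{1}{T} = \frac{1}{- \frac{1}{342}} = -342$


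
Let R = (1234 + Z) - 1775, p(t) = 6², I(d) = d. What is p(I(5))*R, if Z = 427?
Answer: -4104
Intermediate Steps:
p(t) = 36
R = -114 (R = (1234 + 427) - 1775 = 1661 - 1775 = -114)
p(I(5))*R = 36*(-114) = -4104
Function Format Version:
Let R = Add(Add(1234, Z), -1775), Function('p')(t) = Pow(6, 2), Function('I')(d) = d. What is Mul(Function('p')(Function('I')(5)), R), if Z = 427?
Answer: -4104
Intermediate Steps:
Function('p')(t) = 36
R = -114 (R = Add(Add(1234, 427), -1775) = Add(1661, -1775) = -114)
Mul(Function('p')(Function('I')(5)), R) = Mul(36, -114) = -4104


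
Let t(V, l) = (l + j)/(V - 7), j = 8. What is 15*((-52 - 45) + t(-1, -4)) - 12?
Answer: -2949/2 ≈ -1474.5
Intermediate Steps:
t(V, l) = (8 + l)/(-7 + V) (t(V, l) = (l + 8)/(V - 7) = (8 + l)/(-7 + V))
15*((-52 - 45) + t(-1, -4)) - 12 = 15*((-52 - 45) + (8 - 4)/(-7 - 1)) - 12 = 15*(-97 + 4/(-8)) - 12 = 15*(-97 - ⅛*4) - 12 = 15*(-97 - ½) - 12 = 15*(-195/2) - 12 = -2925/2 - 12 = -2949/2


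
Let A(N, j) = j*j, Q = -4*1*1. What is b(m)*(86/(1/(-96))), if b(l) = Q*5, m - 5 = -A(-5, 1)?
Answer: 165120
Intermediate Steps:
Q = -4 (Q = -4*1 = -4)
A(N, j) = j²
m = 4 (m = 5 - 1*1² = 5 - 1*1 = 5 - 1 = 4)
b(l) = -20 (b(l) = -4*5 = -20)
b(m)*(86/(1/(-96))) = -1720/(1/(-96)) = -1720/(-1/96) = -1720*(-96) = -20*(-8256) = 165120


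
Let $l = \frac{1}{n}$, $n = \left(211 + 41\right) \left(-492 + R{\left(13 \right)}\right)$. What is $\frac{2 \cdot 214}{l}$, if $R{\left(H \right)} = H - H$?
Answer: $-53065152$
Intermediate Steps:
$R{\left(H \right)} = 0$
$n = -123984$ ($n = \left(211 + 41\right) \left(-492 + 0\right) = 252 \left(-492\right) = -123984$)
$l = - \frac{1}{123984}$ ($l = \frac{1}{-123984} = - \frac{1}{123984} \approx -8.0656 \cdot 10^{-6}$)
$\frac{2 \cdot 214}{l} = \frac{2 \cdot 214}{- \frac{1}{123984}} = 428 \left(-123984\right) = -53065152$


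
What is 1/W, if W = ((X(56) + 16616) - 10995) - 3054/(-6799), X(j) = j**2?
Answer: 6799/59541897 ≈ 0.00011419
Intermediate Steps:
W = 59541897/6799 (W = ((56**2 + 16616) - 10995) - 3054/(-6799) = ((3136 + 16616) - 10995) - 3054*(-1)/6799 = (19752 - 10995) - 1*(-3054/6799) = 8757 + 3054/6799 = 59541897/6799 ≈ 8757.5)
1/W = 1/(59541897/6799) = 6799/59541897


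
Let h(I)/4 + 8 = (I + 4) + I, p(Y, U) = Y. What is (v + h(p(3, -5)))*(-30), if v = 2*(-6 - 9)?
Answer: 660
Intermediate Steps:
v = -30 (v = 2*(-15) = -30)
h(I) = -16 + 8*I (h(I) = -32 + 4*((I + 4) + I) = -32 + 4*((4 + I) + I) = -32 + 4*(4 + 2*I) = -32 + (16 + 8*I) = -16 + 8*I)
(v + h(p(3, -5)))*(-30) = (-30 + (-16 + 8*3))*(-30) = (-30 + (-16 + 24))*(-30) = (-30 + 8)*(-30) = -22*(-30) = 660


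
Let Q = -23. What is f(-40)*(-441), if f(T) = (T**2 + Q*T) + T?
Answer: -1093680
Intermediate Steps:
f(T) = T**2 - 22*T (f(T) = (T**2 - 23*T) + T = T**2 - 22*T)
f(-40)*(-441) = -40*(-22 - 40)*(-441) = -40*(-62)*(-441) = 2480*(-441) = -1093680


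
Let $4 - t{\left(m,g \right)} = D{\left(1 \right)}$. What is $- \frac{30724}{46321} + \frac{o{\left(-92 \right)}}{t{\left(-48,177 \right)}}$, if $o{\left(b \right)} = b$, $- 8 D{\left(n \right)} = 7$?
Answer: $- \frac{35290492}{1806519} \approx -19.535$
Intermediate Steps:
$D{\left(n \right)} = - \frac{7}{8}$ ($D{\left(n \right)} = \left(- \frac{1}{8}\right) 7 = - \frac{7}{8}$)
$t{\left(m,g \right)} = \frac{39}{8}$ ($t{\left(m,g \right)} = 4 - - \frac{7}{8} = 4 + \frac{7}{8} = \frac{39}{8}$)
$- \frac{30724}{46321} + \frac{o{\left(-92 \right)}}{t{\left(-48,177 \right)}} = - \frac{30724}{46321} - \frac{92}{\frac{39}{8}} = \left(-30724\right) \frac{1}{46321} - \frac{736}{39} = - \frac{30724}{46321} - \frac{736}{39} = - \frac{35290492}{1806519}$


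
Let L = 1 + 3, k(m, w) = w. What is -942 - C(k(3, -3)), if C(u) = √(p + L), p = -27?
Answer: -942 - I*√23 ≈ -942.0 - 4.7958*I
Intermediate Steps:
L = 4
C(u) = I*√23 (C(u) = √(-27 + 4) = √(-23) = I*√23)
-942 - C(k(3, -3)) = -942 - I*√23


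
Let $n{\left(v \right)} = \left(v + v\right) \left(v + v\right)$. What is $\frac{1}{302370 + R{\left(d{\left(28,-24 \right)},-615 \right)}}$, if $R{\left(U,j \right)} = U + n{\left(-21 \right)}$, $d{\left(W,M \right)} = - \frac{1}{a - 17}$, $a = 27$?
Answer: $\frac{10}{3041339} \approx 3.288 \cdot 10^{-6}$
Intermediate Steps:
$n{\left(v \right)} = 4 v^{2}$ ($n{\left(v \right)} = 2 v 2 v = 4 v^{2}$)
$d{\left(W,M \right)} = - \frac{1}{10}$ ($d{\left(W,M \right)} = - \frac{1}{27 - 17} = - \frac{1}{10}$)
$R{\left(U,j \right)} = 1764 + U$ ($R{\left(U,j \right)} = U + 4 \left(-21\right)^{2} = U + 4 \cdot 441 = U + 1764 = 1764 + U$)
$\frac{1}{302370 + R{\left(d{\left(28,-24 \right)},-615 \right)}} = \frac{1}{302370 + \left(1764 - \frac{1}{10}\right)} = \frac{1}{302370 + \frac{17639}{10}} = \frac{1}{\frac{3041339}{10}} = \frac{10}{3041339}$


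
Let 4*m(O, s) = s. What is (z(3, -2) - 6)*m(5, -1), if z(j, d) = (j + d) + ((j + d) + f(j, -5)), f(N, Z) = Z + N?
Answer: 3/2 ≈ 1.5000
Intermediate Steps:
m(O, s) = s/4
f(N, Z) = N + Z
z(j, d) = -5 + 2*d + 3*j (z(j, d) = (j + d) + ((j + d) + (j - 5)) = (d + j) + ((d + j) + (-5 + j)) = (d + j) + (-5 + d + 2*j) = -5 + 2*d + 3*j)
(z(3, -2) - 6)*m(5, -1) = ((-5 + 2*(-2) + 3*3) - 6)*((1/4)*(-1)) = ((-5 - 4 + 9) - 6)*(-1/4) = (0 - 6)*(-1/4) = -6*(-1/4) = 3/2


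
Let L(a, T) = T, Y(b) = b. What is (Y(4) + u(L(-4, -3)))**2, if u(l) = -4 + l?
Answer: 9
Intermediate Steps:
(Y(4) + u(L(-4, -3)))**2 = (4 + (-4 - 3))**2 = (4 - 7)**2 = (-3)**2 = 9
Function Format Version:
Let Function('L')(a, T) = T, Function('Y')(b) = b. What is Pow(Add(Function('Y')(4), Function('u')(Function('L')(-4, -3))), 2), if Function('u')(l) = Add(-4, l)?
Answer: 9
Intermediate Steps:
Pow(Add(Function('Y')(4), Function('u')(Function('L')(-4, -3))), 2) = Pow(Add(4, Add(-4, -3)), 2) = Pow(Add(4, -7), 2) = Pow(-3, 2) = 9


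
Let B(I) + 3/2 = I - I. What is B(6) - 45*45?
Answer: -4053/2 ≈ -2026.5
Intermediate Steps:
B(I) = -3/2 (B(I) = -3/2 + (I - I) = -3/2 + 0 = -3/2)
B(6) - 45*45 = -3/2 - 45*45 = -3/2 - 2025 = -4053/2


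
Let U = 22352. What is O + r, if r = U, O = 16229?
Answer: 38581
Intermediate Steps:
r = 22352
O + r = 16229 + 22352 = 38581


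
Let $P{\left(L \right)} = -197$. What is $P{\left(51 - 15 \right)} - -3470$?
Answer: $3273$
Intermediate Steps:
$P{\left(51 - 15 \right)} - -3470 = -197 - -3470 = -197 + 3470 = 3273$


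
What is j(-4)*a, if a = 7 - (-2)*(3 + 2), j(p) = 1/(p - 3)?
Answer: -17/7 ≈ -2.4286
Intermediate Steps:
j(p) = 1/(-3 + p)
a = 17 (a = 7 - (-2)*5 = 7 - 1*(-10) = 7 + 10 = 17)
j(-4)*a = 17/(-3 - 4) = 17/(-7) = -⅐*17 = -17/7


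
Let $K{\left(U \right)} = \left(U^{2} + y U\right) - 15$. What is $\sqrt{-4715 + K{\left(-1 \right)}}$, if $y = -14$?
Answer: $i \sqrt{4715} \approx 68.666 i$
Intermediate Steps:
$K{\left(U \right)} = -15 + U^{2} - 14 U$ ($K{\left(U \right)} = \left(U^{2} - 14 U\right) - 15 = -15 + U^{2} - 14 U$)
$\sqrt{-4715 + K{\left(-1 \right)}} = \sqrt{-4715 - \left(1 - 1\right)} = \sqrt{-4715 + \left(-15 + 1 + 14\right)} = \sqrt{-4715 + 0} = \sqrt{-4715} = i \sqrt{4715}$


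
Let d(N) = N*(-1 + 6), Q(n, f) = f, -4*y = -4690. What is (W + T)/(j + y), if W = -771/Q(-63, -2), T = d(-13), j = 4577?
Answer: 641/11499 ≈ 0.055744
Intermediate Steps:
y = 2345/2 (y = -1/4*(-4690) = 2345/2 ≈ 1172.5)
d(N) = 5*N (d(N) = N*5 = 5*N)
T = -65 (T = 5*(-13) = -65)
W = 771/2 (W = -771/(-2) = -771*(-1/2) = 771/2 ≈ 385.50)
(W + T)/(j + y) = (771/2 - 65)/(4577 + 2345/2) = 641/(2*(11499/2)) = (641/2)*(2/11499) = 641/11499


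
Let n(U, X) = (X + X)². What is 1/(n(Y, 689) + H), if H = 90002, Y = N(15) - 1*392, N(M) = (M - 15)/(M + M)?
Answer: 1/1988886 ≈ 5.0279e-7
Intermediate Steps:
N(M) = (-15 + M)/(2*M) (N(M) = (-15 + M)/((2*M)) = (-15 + M)*(1/(2*M)) = (-15 + M)/(2*M))
Y = -392 (Y = (½)*(-15 + 15)/15 - 1*392 = (½)*(1/15)*0 - 392 = 0 - 392 = -392)
n(U, X) = 4*X² (n(U, X) = (2*X)² = 4*X²)
1/(n(Y, 689) + H) = 1/(4*689² + 90002) = 1/(4*474721 + 90002) = 1/(1898884 + 90002) = 1/1988886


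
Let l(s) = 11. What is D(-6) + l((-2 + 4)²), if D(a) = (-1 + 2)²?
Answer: 12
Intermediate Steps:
D(a) = 1 (D(a) = 1² = 1)
D(-6) + l((-2 + 4)²) = 1 + 11 = 12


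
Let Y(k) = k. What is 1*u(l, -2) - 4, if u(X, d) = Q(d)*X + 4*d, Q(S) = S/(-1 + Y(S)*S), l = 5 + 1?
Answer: -16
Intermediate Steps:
l = 6
Q(S) = S/(-1 + S²) (Q(S) = S/(-1 + S*S) = S/(-1 + S²))
u(X, d) = 4*d + X*d/(-1 + d²) (u(X, d) = (d/(-1 + d²))*X + 4*d = X*d/(-1 + d²) + 4*d = 4*d + X*d/(-1 + d²))
1*u(l, -2) - 4 = 1*(-2*(-4 + 6 + 4*(-2)²)/(-1 + (-2)²)) - 4 = 1*(-2*(-4 + 6 + 4*4)/(-1 + 4)) - 4 = 1*(-2*(-4 + 6 + 16)/3) - 4 = 1*(-2*⅓*18) - 4 = 1*(-12) - 4 = -12 - 4 = -16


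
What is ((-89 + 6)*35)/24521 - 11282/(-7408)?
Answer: 18223263/12975112 ≈ 1.4045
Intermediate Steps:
((-89 + 6)*35)/24521 - 11282/(-7408) = -83*35*(1/24521) - 11282*(-1/7408) = -2905*1/24521 + 5641/3704 = -415/3503 + 5641/3704 = 18223263/12975112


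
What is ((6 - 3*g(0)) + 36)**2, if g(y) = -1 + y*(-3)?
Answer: 2025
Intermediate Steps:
g(y) = -1 - 3*y
((6 - 3*g(0)) + 36)**2 = ((6 - 3*(-1 - 3*0)) + 36)**2 = ((6 - 3*(-1 + 0)) + 36)**2 = ((6 - 3*(-1)) + 36)**2 = ((6 + 3) + 36)**2 = (9 + 36)**2 = 45**2 = 2025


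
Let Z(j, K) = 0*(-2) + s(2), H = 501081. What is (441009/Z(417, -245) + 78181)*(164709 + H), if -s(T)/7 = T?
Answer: 217555204875/7 ≈ 3.1079e+10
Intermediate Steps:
s(T) = -7*T
Z(j, K) = -14 (Z(j, K) = 0*(-2) - 7*2 = 0 - 14 = -14)
(441009/Z(417, -245) + 78181)*(164709 + H) = (441009/(-14) + 78181)*(164709 + 501081) = (441009*(-1/14) + 78181)*665790 = (-441009/14 + 78181)*665790 = (653525/14)*665790 = 217555204875/7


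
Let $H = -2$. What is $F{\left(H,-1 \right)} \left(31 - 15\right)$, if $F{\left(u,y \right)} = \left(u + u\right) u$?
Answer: $128$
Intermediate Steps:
$F{\left(u,y \right)} = 2 u^{2}$ ($F{\left(u,y \right)} = 2 u u = 2 u^{2}$)
$F{\left(H,-1 \right)} \left(31 - 15\right) = 2 \left(-2\right)^{2} \left(31 - 15\right) = 2 \cdot 4 \cdot 16 = 8 \cdot 16 = 128$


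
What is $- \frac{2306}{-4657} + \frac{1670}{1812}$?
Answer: $\frac{5977831}{4219242} \approx 1.4168$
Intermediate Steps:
$- \frac{2306}{-4657} + \frac{1670}{1812} = \left(-2306\right) \left(- \frac{1}{4657}\right) + 1670 \cdot \frac{1}{1812} = \frac{2306}{4657} + \frac{835}{906} = \frac{5977831}{4219242}$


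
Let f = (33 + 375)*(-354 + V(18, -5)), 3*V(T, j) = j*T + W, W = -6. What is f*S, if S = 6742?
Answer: -1061784096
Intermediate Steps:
V(T, j) = -2 + T*j/3 (V(T, j) = (j*T - 6)/3 = (T*j - 6)/3 = (-6 + T*j)/3 = -2 + T*j/3)
f = -157488 (f = (33 + 375)*(-354 + (-2 + (⅓)*18*(-5))) = 408*(-354 + (-2 - 30)) = 408*(-354 - 32) = 408*(-386) = -157488)
f*S = -157488*6742 = -1061784096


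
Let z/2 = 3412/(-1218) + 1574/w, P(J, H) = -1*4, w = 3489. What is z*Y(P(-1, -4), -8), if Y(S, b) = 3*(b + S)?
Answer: 39949344/236089 ≈ 169.21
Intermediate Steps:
P(J, H) = -4
Y(S, b) = 3*S + 3*b (Y(S, b) = 3*(S + b) = 3*S + 3*b)
z = -1109704/236089 (z = 2*(3412/(-1218) + 1574/3489) = 2*(3412*(-1/1218) + 1574*(1/3489)) = 2*(-1706/609 + 1574/3489) = 2*(-554852/236089) = -1109704/236089 ≈ -4.7004)
z*Y(P(-1, -4), -8) = -1109704*(3*(-4) + 3*(-8))/236089 = -1109704*(-12 - 24)/236089 = -1109704/236089*(-36) = 39949344/236089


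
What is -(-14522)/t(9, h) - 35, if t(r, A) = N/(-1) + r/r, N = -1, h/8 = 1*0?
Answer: 7226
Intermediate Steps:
h = 0 (h = 8*(1*0) = 8*0 = 0)
t(r, A) = 2 (t(r, A) = -1/(-1) + r/r = -1*(-1) + 1 = 1 + 1 = 2)
-(-14522)/t(9, h) - 35 = -(-14522)/2 - 35 = -106*(-137/2) - 35 = 7261 - 35 = 7226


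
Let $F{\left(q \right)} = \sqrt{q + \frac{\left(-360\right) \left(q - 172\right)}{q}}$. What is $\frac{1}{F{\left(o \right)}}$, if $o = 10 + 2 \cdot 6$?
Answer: $\frac{\sqrt{299662}}{27242} \approx 0.020094$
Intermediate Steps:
$o = 22$ ($o = 10 + 12 = 22$)
$F{\left(q \right)} = \sqrt{q + \frac{61920 - 360 q}{q}}$ ($F{\left(q \right)} = \sqrt{q + \frac{\left(-360\right) \left(-172 + q\right)}{q}} = \sqrt{q + \frac{61920 - 360 q}{q}}$)
$\frac{1}{F{\left(o \right)}} = \frac{1}{\sqrt{-360 + 22 + \frac{61920}{22}}} = \frac{1}{\sqrt{-360 + 22 + 61920 \cdot \frac{1}{22}}} = \frac{1}{\sqrt{-360 + 22 + \frac{30960}{11}}} = \frac{1}{\sqrt{\frac{27242}{11}}} = \frac{1}{\frac{1}{11} \sqrt{299662}} = \frac{\sqrt{299662}}{27242}$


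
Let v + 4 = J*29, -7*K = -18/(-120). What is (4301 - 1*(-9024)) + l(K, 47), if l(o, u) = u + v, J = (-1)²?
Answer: 13397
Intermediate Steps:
K = -3/140 (K = -(-18)/(7*(-120)) = -(-18)*(-1)/(7*120) = -⅐*3/20 = -3/140 ≈ -0.021429)
J = 1
v = 25 (v = -4 + 1*29 = -4 + 29 = 25)
l(o, u) = 25 + u (l(o, u) = u + 25 = 25 + u)
(4301 - 1*(-9024)) + l(K, 47) = (4301 - 1*(-9024)) + (25 + 47) = (4301 + 9024) + 72 = 13325 + 72 = 13397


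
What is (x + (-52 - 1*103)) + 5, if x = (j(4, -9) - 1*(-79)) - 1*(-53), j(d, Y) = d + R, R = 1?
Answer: -13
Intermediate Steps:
j(d, Y) = 1 + d (j(d, Y) = d + 1 = 1 + d)
x = 137 (x = ((1 + 4) - 1*(-79)) - 1*(-53) = (5 + 79) + 53 = 84 + 53 = 137)
(x + (-52 - 1*103)) + 5 = (137 + (-52 - 1*103)) + 5 = (137 + (-52 - 103)) + 5 = (137 - 155) + 5 = -18 + 5 = -13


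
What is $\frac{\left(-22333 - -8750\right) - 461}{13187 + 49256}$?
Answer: $- \frac{14044}{62443} \approx -0.22491$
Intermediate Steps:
$\frac{\left(-22333 - -8750\right) - 461}{13187 + 49256} = \frac{\left(-22333 + 8750\right) - 461}{62443} = \left(-13583 - 461\right) \frac{1}{62443} = \left(-14044\right) \frac{1}{62443} = - \frac{14044}{62443}$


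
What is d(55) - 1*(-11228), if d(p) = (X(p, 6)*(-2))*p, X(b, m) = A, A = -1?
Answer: 11338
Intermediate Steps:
X(b, m) = -1
d(p) = 2*p (d(p) = (-1*(-2))*p = 2*p)
d(55) - 1*(-11228) = 2*55 - 1*(-11228) = 110 + 11228 = 11338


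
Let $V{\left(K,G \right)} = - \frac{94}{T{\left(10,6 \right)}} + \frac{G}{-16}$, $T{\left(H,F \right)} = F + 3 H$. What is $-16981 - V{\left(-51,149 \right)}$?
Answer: $- \frac{2443547}{144} \approx -16969.0$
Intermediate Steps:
$V{\left(K,G \right)} = - \frac{47}{18} - \frac{G}{16}$ ($V{\left(K,G \right)} = - \frac{94}{6 + 3 \cdot 10} + \frac{G}{-16} = - \frac{94}{6 + 30} + G \left(- \frac{1}{16}\right) = - \frac{94}{36} - \frac{G}{16} = \left(-94\right) \frac{1}{36} - \frac{G}{16} = - \frac{47}{18} - \frac{G}{16}$)
$-16981 - V{\left(-51,149 \right)} = -16981 - \left(- \frac{47}{18} - \frac{149}{16}\right) = -16981 - - \frac{1717}{144} = -16981 + \frac{1717}{144} = - \frac{2443547}{144}$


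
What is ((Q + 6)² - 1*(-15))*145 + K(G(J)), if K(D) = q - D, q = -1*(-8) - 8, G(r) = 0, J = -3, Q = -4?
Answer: 2755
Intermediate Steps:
q = 0 (q = 8 - 8 = 0)
K(D) = -D (K(D) = 0 - D = -D)
((Q + 6)² - 1*(-15))*145 + K(G(J)) = ((-4 + 6)² - 1*(-15))*145 - 1*0 = (2² + 15)*145 + 0 = (4 + 15)*145 + 0 = 19*145 + 0 = 2755 + 0 = 2755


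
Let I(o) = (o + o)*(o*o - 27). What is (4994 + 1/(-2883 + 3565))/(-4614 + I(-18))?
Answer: -1135303/3479564 ≈ -0.32628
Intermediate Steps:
I(o) = 2*o*(-27 + o²) (I(o) = (2*o)*(o² - 27) = (2*o)*(-27 + o²) = 2*o*(-27 + o²))
(4994 + 1/(-2883 + 3565))/(-4614 + I(-18)) = (4994 + 1/(-2883 + 3565))/(-4614 + 2*(-18)*(-27 + (-18)²)) = (4994 + 1/682)/(-4614 + 2*(-18)*(-27 + 324)) = (4994 + 1/682)/(-4614 + 2*(-18)*297) = 3405909/(682*(-4614 - 10692)) = (3405909/682)/(-15306) = (3405909/682)*(-1/15306) = -1135303/3479564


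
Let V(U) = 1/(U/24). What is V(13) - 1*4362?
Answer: -56682/13 ≈ -4360.2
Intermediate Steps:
V(U) = 24/U (V(U) = 1/(U*(1/24)) = 1/(U/24) = 24/U)
V(13) - 1*4362 = 24/13 - 1*4362 = 24*(1/13) - 4362 = 24/13 - 4362 = -56682/13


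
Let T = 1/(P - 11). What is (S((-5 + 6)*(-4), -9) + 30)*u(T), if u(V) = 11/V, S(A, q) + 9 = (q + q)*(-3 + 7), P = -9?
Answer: 11220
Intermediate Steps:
T = -1/20 (T = 1/(-9 - 11) = 1/(-20) = -1/20 ≈ -0.050000)
S(A, q) = -9 + 8*q (S(A, q) = -9 + (q + q)*(-3 + 7) = -9 + (2*q)*4 = -9 + 8*q)
(S((-5 + 6)*(-4), -9) + 30)*u(T) = ((-9 + 8*(-9)) + 30)*(11/(-1/20)) = ((-9 - 72) + 30)*(11*(-20)) = (-81 + 30)*(-220) = -51*(-220) = 11220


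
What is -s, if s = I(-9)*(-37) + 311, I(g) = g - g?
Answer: -311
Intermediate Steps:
I(g) = 0
s = 311 (s = 0*(-37) + 311 = 0 + 311 = 311)
-s = -1*311 = -311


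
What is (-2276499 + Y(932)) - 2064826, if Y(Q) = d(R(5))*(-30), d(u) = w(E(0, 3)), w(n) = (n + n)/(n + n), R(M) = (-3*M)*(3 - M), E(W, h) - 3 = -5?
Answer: -4341355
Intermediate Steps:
E(W, h) = -2 (E(W, h) = 3 - 5 = -2)
R(M) = -3*M*(3 - M)
w(n) = 1 (w(n) = (2*n)/((2*n)) = (2*n)*(1/(2*n)) = 1)
d(u) = 1
Y(Q) = -30 (Y(Q) = 1*(-30) = -30)
(-2276499 + Y(932)) - 2064826 = (-2276499 - 30) - 2064826 = -2276529 - 2064826 = -4341355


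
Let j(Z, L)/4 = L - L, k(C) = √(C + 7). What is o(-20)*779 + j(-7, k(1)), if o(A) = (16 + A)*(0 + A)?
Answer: 62320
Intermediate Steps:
o(A) = A*(16 + A) (o(A) = (16 + A)*A = A*(16 + A))
k(C) = √(7 + C)
j(Z, L) = 0 (j(Z, L) = 4*(L - L) = 4*0 = 0)
o(-20)*779 + j(-7, k(1)) = -20*(16 - 20)*779 + 0 = -20*(-4)*779 + 0 = 80*779 + 0 = 62320 + 0 = 62320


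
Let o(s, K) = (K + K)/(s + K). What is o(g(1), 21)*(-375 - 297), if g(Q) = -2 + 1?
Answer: -7056/5 ≈ -1411.2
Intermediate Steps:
g(Q) = -1
o(s, K) = 2*K/(K + s) (o(s, K) = (2*K)/(K + s) = 2*K/(K + s))
o(g(1), 21)*(-375 - 297) = (2*21/(21 - 1))*(-375 - 297) = (2*21/20)*(-672) = (2*21*(1/20))*(-672) = (21/10)*(-672) = -7056/5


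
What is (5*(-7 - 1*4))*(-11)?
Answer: 605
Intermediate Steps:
(5*(-7 - 1*4))*(-11) = (5*(-7 - 4))*(-11) = (5*(-11))*(-11) = -55*(-11) = 605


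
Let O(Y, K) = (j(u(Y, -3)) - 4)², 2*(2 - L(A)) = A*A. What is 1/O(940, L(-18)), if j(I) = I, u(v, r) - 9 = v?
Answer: 1/893025 ≈ 1.1198e-6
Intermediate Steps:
u(v, r) = 9 + v
L(A) = 2 - A²/2 (L(A) = 2 - A*A/2 = 2 - A²/2)
O(Y, K) = (5 + Y)² (O(Y, K) = ((9 + Y) - 4)² = (5 + Y)²)
1/O(940, L(-18)) = 1/((5 + 940)²) = 1/(945²) = 1/893025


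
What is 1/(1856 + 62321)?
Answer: 1/64177 ≈ 1.5582e-5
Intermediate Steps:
1/(1856 + 62321) = 1/64177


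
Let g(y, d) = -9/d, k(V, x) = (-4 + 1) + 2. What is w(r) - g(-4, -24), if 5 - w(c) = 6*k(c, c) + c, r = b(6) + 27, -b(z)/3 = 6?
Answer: 13/8 ≈ 1.6250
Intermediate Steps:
b(z) = -18 (b(z) = -3*6 = -18)
k(V, x) = -1 (k(V, x) = -3 + 2 = -1)
r = 9 (r = -18 + 27 = 9)
w(c) = 11 - c (w(c) = 5 - (6*(-1) + c) = 5 - (-6 + c) = 5 + (6 - c) = 11 - c)
w(r) - g(-4, -24) = (11 - 1*9) - (-9)/(-24) = (11 - 9) - (-9)*(-1)/24 = 2 - 1*3/8 = 2 - 3/8 = 13/8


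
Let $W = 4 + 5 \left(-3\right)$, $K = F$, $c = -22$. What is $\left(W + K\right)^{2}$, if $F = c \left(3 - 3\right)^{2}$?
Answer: $121$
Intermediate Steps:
$F = 0$ ($F = - 22 \left(3 - 3\right)^{2} = - 22 \cdot 0^{2} = \left(-22\right) 0 = 0$)
$K = 0$
$W = -11$ ($W = 4 - 15 = -11$)
$\left(W + K\right)^{2} = \left(-11 + 0\right)^{2} = \left(-11\right)^{2} = 121$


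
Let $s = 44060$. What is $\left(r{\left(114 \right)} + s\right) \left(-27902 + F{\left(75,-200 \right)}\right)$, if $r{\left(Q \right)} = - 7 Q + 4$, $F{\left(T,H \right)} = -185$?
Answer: $-1215212142$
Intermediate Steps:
$r{\left(Q \right)} = 4 - 7 Q$
$\left(r{\left(114 \right)} + s\right) \left(-27902 + F{\left(75,-200 \right)}\right) = \left(\left(4 - 798\right) + 44060\right) \left(-27902 - 185\right) = \left(\left(4 - 798\right) + 44060\right) \left(-28087\right) = \left(-794 + 44060\right) \left(-28087\right) = 43266 \left(-28087\right) = -1215212142$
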